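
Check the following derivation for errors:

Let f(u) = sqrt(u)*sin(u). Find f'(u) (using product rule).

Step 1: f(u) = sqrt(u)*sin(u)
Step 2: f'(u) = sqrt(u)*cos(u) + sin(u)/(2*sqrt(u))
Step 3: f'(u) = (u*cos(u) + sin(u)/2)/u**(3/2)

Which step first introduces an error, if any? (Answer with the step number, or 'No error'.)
Step 3

Step 3 is incorrect due to a wrong exponent.
The step shows: (u*cos(u) + sin(u)/2)/u**(3/2)
The correct value should be: (u*cos(u) + sin(u)/2)/sqrt(u)

Explanation: The exponent -1/2 on u was incorrectly written as -3/2: the term (u*cos(u) + sin(u)/2)/sqrt(u) was incorrectly written as (u*cos(u) + sin(u)/2)/u**(3/2)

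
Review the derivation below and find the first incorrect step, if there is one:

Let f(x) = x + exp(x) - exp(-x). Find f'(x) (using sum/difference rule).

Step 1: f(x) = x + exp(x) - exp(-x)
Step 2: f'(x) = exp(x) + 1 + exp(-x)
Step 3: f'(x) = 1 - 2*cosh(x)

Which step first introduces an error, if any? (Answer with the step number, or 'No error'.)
Step 3

Step 3 is incorrect due to a sign flip.
The step shows: 1 - 2*cosh(x)
The correct value should be: 2*cosh(x) + 1

Explanation: The sign of one term was flipped: the term 2*cosh(x) was incorrectly written as -2*cosh(x)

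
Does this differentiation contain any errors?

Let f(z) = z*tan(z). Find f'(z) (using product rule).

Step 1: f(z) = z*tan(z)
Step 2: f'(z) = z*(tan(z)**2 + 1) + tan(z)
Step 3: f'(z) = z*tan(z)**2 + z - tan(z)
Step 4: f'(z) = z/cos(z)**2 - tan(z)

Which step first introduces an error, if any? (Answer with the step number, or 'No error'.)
Step 3

Step 3 is incorrect due to a sign flip.
The step shows: z*tan(z)**2 + z - tan(z)
The correct value should be: z*tan(z)**2 + z + tan(z)

Explanation: The sign of one term was flipped: the term tan(z) was incorrectly written as -tan(z)
The later steps are derived from this incorrect expression, so the error originates in Step 3.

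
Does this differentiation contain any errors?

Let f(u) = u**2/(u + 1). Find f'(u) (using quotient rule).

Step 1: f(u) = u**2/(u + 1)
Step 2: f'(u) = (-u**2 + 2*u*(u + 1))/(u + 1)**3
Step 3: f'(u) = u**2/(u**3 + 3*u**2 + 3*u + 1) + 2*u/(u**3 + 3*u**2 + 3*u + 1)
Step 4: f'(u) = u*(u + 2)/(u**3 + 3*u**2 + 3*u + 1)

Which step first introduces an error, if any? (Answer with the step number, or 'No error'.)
Step 2

Step 2 is incorrect due to a wrong exponent.
The step shows: (-u**2 + 2*u*(u + 1))/(u + 1)**3
The correct value should be: (-u**2 + 2*u*(u + 1))/(u + 1)**2

Explanation: The exponent -2 on u + 1 was incorrectly written as -3: the term (-u**2 + 2*u*(u + 1))/(u + 1)**2 was incorrectly written as (-u**2 + 2*u*(u + 1))/(u + 1)**3
The later steps are derived from this incorrect expression, so the error originates in Step 2.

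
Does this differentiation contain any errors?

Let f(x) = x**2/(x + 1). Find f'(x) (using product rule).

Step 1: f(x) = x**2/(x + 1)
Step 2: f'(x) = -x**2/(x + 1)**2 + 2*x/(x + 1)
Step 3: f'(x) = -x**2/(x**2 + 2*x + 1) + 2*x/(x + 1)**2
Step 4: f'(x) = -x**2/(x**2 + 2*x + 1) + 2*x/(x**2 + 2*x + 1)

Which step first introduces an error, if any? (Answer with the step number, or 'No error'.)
Step 3

Step 3 is incorrect due to a wrong exponent.
The step shows: -x**2/(x**2 + 2*x + 1) + 2*x/(x + 1)**2
The correct value should be: -x**2/(x**2 + 2*x + 1) + 2*x/(x + 1)

Explanation: The exponent -1 on x + 1 was incorrectly written as -2: the term 2*x/(x + 1) was incorrectly written as 2*x/(x + 1)**2
The later steps are derived from this incorrect expression, so the error originates in Step 3.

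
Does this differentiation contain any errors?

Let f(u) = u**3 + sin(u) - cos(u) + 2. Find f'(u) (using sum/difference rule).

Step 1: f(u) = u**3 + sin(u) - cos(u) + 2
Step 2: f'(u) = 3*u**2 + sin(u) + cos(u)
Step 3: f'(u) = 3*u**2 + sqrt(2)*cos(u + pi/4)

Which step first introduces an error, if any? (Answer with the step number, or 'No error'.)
Step 3

Step 3 is incorrect due to a wrong trig function.
The step shows: 3*u**2 + sqrt(2)*cos(u + pi/4)
The correct value should be: 3*u**2 + sqrt(2)*sin(u + pi/4)

Explanation: sin(u + pi/4) was incorrectly written as cos(u + pi/4): the term sqrt(2)*sin(u + pi/4) was incorrectly written as sqrt(2)*cos(u + pi/4)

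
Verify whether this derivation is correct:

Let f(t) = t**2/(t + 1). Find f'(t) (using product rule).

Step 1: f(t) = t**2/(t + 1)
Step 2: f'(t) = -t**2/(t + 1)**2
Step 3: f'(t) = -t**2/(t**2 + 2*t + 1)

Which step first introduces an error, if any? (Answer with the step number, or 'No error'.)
Step 2

Step 2 is incorrect due to a dropped term.
The step shows: -t**2/(t + 1)**2
The correct value should be: -t**2/(t + 1)**2 + 2*t/(t + 1)

Explanation: A term was dropped: the term 2*t/(t + 1) was incorrectly omitted
The later steps are derived from this incorrect expression, so the error originates in Step 2.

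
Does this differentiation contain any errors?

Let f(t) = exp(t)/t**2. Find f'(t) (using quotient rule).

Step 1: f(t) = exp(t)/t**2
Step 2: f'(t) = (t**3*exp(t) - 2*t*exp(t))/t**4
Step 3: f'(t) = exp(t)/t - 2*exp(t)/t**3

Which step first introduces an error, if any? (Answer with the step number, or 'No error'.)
Step 2

Step 2 is incorrect due to a wrong exponent.
The step shows: (t**3*exp(t) - 2*t*exp(t))/t**4
The correct value should be: (t**2*exp(t) - 2*t*exp(t))/t**4

Explanation: The exponent 2 on t was incorrectly written as 3: the term (t**2*exp(t) - 2*t*exp(t))/t**4 was incorrectly written as (t**3*exp(t) - 2*t*exp(t))/t**4
The later steps are derived from this incorrect expression, so the error originates in Step 2.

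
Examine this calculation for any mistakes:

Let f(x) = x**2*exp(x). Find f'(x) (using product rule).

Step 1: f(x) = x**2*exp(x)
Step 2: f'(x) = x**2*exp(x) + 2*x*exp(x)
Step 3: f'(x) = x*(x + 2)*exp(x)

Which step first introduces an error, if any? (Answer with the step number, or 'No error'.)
No error

All steps in this derivation are correct.
The final answer f'(x) = x*(x + 2)*exp(x) is valid.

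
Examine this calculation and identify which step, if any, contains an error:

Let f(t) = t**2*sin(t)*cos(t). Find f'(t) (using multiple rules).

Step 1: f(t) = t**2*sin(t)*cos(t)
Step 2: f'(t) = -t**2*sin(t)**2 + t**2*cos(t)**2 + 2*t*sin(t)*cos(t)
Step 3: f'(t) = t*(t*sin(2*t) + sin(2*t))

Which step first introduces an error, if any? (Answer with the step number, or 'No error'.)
Step 3

Step 3 is incorrect due to a wrong trig function.
The step shows: t*(t*sin(2*t) + sin(2*t))
The correct value should be: t*(t*cos(2*t) + sin(2*t))

Explanation: cos(2*t) was incorrectly written as sin(2*t): the term t*(t*cos(2*t) + sin(2*t)) was incorrectly written as t*(t*sin(2*t) + sin(2*t))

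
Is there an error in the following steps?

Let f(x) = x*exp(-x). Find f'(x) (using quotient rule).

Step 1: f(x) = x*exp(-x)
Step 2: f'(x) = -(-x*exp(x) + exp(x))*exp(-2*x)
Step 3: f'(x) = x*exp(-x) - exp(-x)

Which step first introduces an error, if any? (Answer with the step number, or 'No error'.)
Step 2

Step 2 is incorrect due to a sign flip.
The step shows: -(-x*exp(x) + exp(x))*exp(-2*x)
The correct value should be: (-x*exp(x) + exp(x))*exp(-2*x)

Explanation: The sign of the whole expression was flipped: the term (-x*exp(x) + exp(x))*exp(-2*x) was incorrectly written as -(-x*exp(x) + exp(x))*exp(-2*x)
The later steps are derived from this incorrect expression, so the error originates in Step 2.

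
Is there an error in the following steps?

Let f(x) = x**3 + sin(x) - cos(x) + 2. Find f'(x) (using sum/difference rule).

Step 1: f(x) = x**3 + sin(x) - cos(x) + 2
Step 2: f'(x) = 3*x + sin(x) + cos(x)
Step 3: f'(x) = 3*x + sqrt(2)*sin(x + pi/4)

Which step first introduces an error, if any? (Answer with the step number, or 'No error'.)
Step 2

Step 2 is incorrect due to a wrong exponent.
The step shows: 3*x + sin(x) + cos(x)
The correct value should be: 3*x**2 + sin(x) + cos(x)

Explanation: The exponent 2 on x was incorrectly written as 1: the term 3*x**2 was incorrectly written as 3*x
The later steps are derived from this incorrect expression, so the error originates in Step 2.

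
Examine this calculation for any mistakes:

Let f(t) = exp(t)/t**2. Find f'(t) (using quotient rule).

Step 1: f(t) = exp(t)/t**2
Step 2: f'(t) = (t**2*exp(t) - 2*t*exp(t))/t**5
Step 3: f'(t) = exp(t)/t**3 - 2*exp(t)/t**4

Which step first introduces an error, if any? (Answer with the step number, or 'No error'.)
Step 2

Step 2 is incorrect due to a wrong exponent.
The step shows: (t**2*exp(t) - 2*t*exp(t))/t**5
The correct value should be: (t**2*exp(t) - 2*t*exp(t))/t**4

Explanation: The exponent -4 on t was incorrectly written as -5: the term (t**2*exp(t) - 2*t*exp(t))/t**4 was incorrectly written as (t**2*exp(t) - 2*t*exp(t))/t**5
The later steps are derived from this incorrect expression, so the error originates in Step 2.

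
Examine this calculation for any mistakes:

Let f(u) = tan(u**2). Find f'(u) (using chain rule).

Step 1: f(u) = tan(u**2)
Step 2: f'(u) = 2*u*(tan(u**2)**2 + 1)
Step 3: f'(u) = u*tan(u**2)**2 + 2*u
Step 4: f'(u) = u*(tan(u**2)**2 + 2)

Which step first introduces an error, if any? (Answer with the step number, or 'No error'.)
Step 3

Step 3 is incorrect due to a wrong coefficient.
The step shows: u*tan(u**2)**2 + 2*u
The correct value should be: 2*u*tan(u**2)**2 + 2*u

Explanation: The coefficient 2 was incorrectly written as 1: the term 2*u*tan(u**2)**2 was incorrectly written as u*tan(u**2)**2
The later steps are derived from this incorrect expression, so the error originates in Step 3.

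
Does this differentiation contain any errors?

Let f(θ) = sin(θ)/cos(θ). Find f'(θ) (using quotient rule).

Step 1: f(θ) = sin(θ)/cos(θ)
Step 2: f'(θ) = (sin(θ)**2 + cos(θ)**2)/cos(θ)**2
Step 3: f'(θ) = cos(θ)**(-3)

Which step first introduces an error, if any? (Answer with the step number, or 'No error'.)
Step 3

Step 3 is incorrect due to a wrong exponent.
The step shows: cos(θ)**(-3)
The correct value should be: cos(θ)**(-2)

Explanation: The exponent -2 on cos(θ) was incorrectly written as -3: the term cos(θ)**(-2) was incorrectly written as cos(θ)**(-3)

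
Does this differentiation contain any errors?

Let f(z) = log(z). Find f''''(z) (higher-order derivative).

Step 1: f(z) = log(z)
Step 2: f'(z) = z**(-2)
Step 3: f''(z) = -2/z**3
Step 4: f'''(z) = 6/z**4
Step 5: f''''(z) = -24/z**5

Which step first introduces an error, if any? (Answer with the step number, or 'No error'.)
Step 2

Step 2 is incorrect due to a wrong exponent.
The step shows: z**(-2)
The correct value should be: 1/z

Explanation: The exponent -1 on z was incorrectly written as -2: the term 1/z was incorrectly written as z**(-2)
The later steps are derived from this incorrect expression, so the error originates in Step 2.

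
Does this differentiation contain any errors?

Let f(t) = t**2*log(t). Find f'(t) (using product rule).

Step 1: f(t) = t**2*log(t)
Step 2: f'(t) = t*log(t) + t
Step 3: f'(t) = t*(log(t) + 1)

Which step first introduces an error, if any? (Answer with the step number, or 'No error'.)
Step 2

Step 2 is incorrect due to a wrong coefficient.
The step shows: t*log(t) + t
The correct value should be: 2*t*log(t) + t

Explanation: The coefficient 2 was incorrectly written as 1: the term 2*t*log(t) was incorrectly written as t*log(t)
The later steps are derived from this incorrect expression, so the error originates in Step 2.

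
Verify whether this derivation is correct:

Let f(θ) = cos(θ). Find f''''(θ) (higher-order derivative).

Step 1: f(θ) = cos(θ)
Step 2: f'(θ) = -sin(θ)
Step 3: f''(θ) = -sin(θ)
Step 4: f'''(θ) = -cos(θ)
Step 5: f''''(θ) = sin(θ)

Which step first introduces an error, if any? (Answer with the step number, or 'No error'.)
Step 3

Step 3 is incorrect due to a wrong trig function.
The step shows: -sin(θ)
The correct value should be: -cos(θ)

Explanation: cos(θ) was incorrectly written as sin(θ): the term -cos(θ) was incorrectly written as -sin(θ)
The later steps are derived from this incorrect expression, so the error originates in Step 3.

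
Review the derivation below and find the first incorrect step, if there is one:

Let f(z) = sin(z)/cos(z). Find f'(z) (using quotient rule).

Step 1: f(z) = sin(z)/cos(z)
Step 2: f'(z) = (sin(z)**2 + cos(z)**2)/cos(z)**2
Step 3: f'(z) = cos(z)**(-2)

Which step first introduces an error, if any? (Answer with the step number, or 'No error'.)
No error

All steps in this derivation are correct.
The final answer f'(z) = cos(z)**(-2) is valid.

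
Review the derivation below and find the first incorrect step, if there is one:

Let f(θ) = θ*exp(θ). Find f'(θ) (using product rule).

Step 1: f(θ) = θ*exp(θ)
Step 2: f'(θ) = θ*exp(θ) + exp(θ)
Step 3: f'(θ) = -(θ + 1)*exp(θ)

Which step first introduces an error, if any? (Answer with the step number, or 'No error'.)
Step 3

Step 3 is incorrect due to a sign flip.
The step shows: -(θ + 1)*exp(θ)
The correct value should be: (θ + 1)*exp(θ)

Explanation: The sign of the whole expression was flipped: the term (θ + 1)*exp(θ) was incorrectly written as -(θ + 1)*exp(θ)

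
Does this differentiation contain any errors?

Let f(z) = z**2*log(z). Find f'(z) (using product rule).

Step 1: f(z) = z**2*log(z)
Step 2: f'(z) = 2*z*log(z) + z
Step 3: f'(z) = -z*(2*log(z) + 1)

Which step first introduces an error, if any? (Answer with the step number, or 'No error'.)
Step 3

Step 3 is incorrect due to a sign flip.
The step shows: -z*(2*log(z) + 1)
The correct value should be: z*(2*log(z) + 1)

Explanation: The sign of the whole expression was flipped: the term z*(2*log(z) + 1) was incorrectly written as -z*(2*log(z) + 1)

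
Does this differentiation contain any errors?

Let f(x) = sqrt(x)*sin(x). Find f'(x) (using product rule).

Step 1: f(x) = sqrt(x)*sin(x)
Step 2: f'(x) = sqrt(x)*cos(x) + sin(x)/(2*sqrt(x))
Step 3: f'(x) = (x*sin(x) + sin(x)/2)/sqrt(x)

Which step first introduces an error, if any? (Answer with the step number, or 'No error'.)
Step 3

Step 3 is incorrect due to a wrong trig function.
The step shows: (x*sin(x) + sin(x)/2)/sqrt(x)
The correct value should be: (x*cos(x) + sin(x)/2)/sqrt(x)

Explanation: cos(x) was incorrectly written as sin(x): the term (x*cos(x) + sin(x)/2)/sqrt(x) was incorrectly written as (x*sin(x) + sin(x)/2)/sqrt(x)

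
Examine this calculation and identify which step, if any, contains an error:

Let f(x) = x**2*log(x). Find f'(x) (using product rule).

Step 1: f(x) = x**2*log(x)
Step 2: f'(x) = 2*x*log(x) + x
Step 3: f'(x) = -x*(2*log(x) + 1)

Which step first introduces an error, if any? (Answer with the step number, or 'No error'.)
Step 3

Step 3 is incorrect due to a sign flip.
The step shows: -x*(2*log(x) + 1)
The correct value should be: x*(2*log(x) + 1)

Explanation: The sign of the whole expression was flipped: the term x*(2*log(x) + 1) was incorrectly written as -x*(2*log(x) + 1)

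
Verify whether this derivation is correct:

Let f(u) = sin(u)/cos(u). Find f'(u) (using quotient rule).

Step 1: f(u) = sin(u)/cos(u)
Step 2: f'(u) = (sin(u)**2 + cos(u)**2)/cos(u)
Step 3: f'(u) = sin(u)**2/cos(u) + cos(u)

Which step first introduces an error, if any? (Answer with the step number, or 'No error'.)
Step 2

Step 2 is incorrect due to a wrong exponent.
The step shows: (sin(u)**2 + cos(u)**2)/cos(u)
The correct value should be: (sin(u)**2 + cos(u)**2)/cos(u)**2

Explanation: The exponent -2 on cos(u) was incorrectly written as -1: the term (sin(u)**2 + cos(u)**2)/cos(u)**2 was incorrectly written as (sin(u)**2 + cos(u)**2)/cos(u)
The later steps are derived from this incorrect expression, so the error originates in Step 2.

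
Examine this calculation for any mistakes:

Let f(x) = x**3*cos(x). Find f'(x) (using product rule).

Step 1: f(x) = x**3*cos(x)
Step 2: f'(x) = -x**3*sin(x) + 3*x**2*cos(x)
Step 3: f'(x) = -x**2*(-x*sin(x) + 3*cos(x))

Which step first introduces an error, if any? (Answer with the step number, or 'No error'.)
Step 3

Step 3 is incorrect due to a sign flip.
The step shows: -x**2*(-x*sin(x) + 3*cos(x))
The correct value should be: x**2*(-x*sin(x) + 3*cos(x))

Explanation: The sign of the whole expression was flipped: the term x**2*(-x*sin(x) + 3*cos(x)) was incorrectly written as -x**2*(-x*sin(x) + 3*cos(x))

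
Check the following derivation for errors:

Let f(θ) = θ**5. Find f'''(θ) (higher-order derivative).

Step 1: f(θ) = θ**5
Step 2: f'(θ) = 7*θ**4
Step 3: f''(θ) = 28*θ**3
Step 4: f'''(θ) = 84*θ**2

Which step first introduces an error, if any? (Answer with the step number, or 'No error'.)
Step 2

Step 2 is incorrect due to a wrong coefficient.
The step shows: 7*θ**4
The correct value should be: 5*θ**4

Explanation: The coefficient 5 was incorrectly written as 7: the term 5*θ**4 was incorrectly written as 7*θ**4
The later steps are derived from this incorrect expression, so the error originates in Step 2.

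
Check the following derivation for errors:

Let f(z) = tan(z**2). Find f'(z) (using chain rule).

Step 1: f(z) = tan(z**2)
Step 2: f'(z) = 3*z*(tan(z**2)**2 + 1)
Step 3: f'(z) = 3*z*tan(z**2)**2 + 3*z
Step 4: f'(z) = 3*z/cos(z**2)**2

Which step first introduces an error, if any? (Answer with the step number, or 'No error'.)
Step 2

Step 2 is incorrect due to a wrong coefficient.
The step shows: 3*z*(tan(z**2)**2 + 1)
The correct value should be: 2*z*(tan(z**2)**2 + 1)

Explanation: The coefficient 2 was incorrectly written as 3: the term 2*z*(tan(z**2)**2 + 1) was incorrectly written as 3*z*(tan(z**2)**2 + 1)
The later steps are derived from this incorrect expression, so the error originates in Step 2.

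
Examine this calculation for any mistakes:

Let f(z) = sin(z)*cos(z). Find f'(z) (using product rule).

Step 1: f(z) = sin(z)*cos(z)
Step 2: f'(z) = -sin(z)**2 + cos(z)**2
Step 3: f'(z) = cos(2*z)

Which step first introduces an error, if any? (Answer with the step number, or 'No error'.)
No error

All steps in this derivation are correct.
The final answer f'(z) = cos(2*z) is valid.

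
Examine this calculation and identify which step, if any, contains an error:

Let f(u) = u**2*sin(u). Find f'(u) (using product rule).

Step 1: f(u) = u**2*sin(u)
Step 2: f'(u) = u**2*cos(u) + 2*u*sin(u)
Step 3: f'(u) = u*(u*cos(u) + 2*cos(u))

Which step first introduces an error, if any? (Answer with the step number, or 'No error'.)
Step 3

Step 3 is incorrect due to a wrong trig function.
The step shows: u*(u*cos(u) + 2*cos(u))
The correct value should be: u*(u*cos(u) + 2*sin(u))

Explanation: sin(u) was incorrectly written as cos(u): the term u*(u*cos(u) + 2*sin(u)) was incorrectly written as u*(u*cos(u) + 2*cos(u))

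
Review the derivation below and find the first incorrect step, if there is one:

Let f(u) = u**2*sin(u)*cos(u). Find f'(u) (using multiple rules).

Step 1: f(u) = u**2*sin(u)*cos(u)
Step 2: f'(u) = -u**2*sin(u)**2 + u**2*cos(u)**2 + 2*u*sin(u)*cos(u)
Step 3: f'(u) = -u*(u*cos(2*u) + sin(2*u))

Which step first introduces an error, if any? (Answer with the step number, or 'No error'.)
Step 3

Step 3 is incorrect due to a sign flip.
The step shows: -u*(u*cos(2*u) + sin(2*u))
The correct value should be: u*(u*cos(2*u) + sin(2*u))

Explanation: The sign of the whole expression was flipped: the term u*(u*cos(2*u) + sin(2*u)) was incorrectly written as -u*(u*cos(2*u) + sin(2*u))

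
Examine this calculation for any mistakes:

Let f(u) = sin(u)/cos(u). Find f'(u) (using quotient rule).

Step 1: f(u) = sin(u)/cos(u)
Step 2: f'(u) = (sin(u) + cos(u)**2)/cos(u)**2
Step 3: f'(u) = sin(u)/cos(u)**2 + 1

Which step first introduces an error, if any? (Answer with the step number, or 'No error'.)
Step 2

Step 2 is incorrect due to a wrong exponent.
The step shows: (sin(u) + cos(u)**2)/cos(u)**2
The correct value should be: (sin(u)**2 + cos(u)**2)/cos(u)**2

Explanation: The exponent 2 on sin(u) was incorrectly written as 1: the term (sin(u)**2 + cos(u)**2)/cos(u)**2 was incorrectly written as (sin(u) + cos(u)**2)/cos(u)**2
The later steps are derived from this incorrect expression, so the error originates in Step 2.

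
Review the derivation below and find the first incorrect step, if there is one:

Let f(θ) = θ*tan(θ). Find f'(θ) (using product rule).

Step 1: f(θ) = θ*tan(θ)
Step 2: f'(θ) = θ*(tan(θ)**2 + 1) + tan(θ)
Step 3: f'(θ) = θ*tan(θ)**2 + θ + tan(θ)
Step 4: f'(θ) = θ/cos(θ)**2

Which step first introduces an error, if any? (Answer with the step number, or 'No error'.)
Step 4

Step 4 is incorrect due to a dropped term.
The step shows: θ/cos(θ)**2
The correct value should be: θ/cos(θ)**2 + tan(θ)

Explanation: A term was dropped: the term tan(θ) was incorrectly omitted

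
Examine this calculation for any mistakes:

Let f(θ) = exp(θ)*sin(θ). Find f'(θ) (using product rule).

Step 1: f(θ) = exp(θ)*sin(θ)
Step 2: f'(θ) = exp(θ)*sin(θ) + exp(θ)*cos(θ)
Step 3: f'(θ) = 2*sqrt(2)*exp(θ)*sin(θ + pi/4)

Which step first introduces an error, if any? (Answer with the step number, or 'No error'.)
Step 3

Step 3 is incorrect due to a wrong exponent.
The step shows: 2*sqrt(2)*exp(θ)*sin(θ + pi/4)
The correct value should be: sqrt(2)*exp(θ)*sin(θ + pi/4)

Explanation: The exponent 1/2 on 2 was incorrectly written as 3/2: the term sqrt(2)*exp(θ)*sin(θ + pi/4) was incorrectly written as 2*sqrt(2)*exp(θ)*sin(θ + pi/4)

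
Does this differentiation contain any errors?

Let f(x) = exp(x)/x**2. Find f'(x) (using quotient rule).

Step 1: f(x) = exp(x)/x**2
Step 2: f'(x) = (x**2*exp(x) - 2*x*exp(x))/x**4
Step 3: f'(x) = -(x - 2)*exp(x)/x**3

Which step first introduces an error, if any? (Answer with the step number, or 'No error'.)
Step 3

Step 3 is incorrect due to a sign flip.
The step shows: -(x - 2)*exp(x)/x**3
The correct value should be: (x - 2)*exp(x)/x**3

Explanation: The sign of the whole expression was flipped: the term (x - 2)*exp(x)/x**3 was incorrectly written as -(x - 2)*exp(x)/x**3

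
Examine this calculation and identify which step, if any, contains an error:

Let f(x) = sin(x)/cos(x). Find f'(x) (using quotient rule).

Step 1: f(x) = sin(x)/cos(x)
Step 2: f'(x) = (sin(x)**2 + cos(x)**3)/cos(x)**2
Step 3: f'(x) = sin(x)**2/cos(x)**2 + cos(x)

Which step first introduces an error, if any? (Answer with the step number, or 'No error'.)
Step 2

Step 2 is incorrect due to a wrong exponent.
The step shows: (sin(x)**2 + cos(x)**3)/cos(x)**2
The correct value should be: (sin(x)**2 + cos(x)**2)/cos(x)**2

Explanation: The exponent 2 on cos(x) was incorrectly written as 3: the term (sin(x)**2 + cos(x)**2)/cos(x)**2 was incorrectly written as (sin(x)**2 + cos(x)**3)/cos(x)**2
The later steps are derived from this incorrect expression, so the error originates in Step 2.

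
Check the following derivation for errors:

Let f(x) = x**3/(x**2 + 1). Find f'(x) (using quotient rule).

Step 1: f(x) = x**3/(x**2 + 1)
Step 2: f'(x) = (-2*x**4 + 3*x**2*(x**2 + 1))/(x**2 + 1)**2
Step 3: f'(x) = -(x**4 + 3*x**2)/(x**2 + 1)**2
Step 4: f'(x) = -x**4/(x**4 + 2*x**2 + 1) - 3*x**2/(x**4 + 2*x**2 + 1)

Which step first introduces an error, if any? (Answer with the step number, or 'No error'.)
Step 3

Step 3 is incorrect due to a sign flip.
The step shows: -(x**4 + 3*x**2)/(x**2 + 1)**2
The correct value should be: (x**4 + 3*x**2)/(x**2 + 1)**2

Explanation: The sign of the whole expression was flipped: the term (x**4 + 3*x**2)/(x**2 + 1)**2 was incorrectly written as -(x**4 + 3*x**2)/(x**2 + 1)**2
The later steps are derived from this incorrect expression, so the error originates in Step 3.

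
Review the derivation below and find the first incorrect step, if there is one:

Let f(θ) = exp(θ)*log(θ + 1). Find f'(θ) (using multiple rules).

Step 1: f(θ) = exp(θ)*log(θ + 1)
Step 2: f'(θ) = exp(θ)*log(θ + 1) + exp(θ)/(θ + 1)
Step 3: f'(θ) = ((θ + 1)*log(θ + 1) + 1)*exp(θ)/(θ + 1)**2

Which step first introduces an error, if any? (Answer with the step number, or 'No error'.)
Step 3

Step 3 is incorrect due to a wrong exponent.
The step shows: ((θ + 1)*log(θ + 1) + 1)*exp(θ)/(θ + 1)**2
The correct value should be: ((θ + 1)*log(θ + 1) + 1)*exp(θ)/(θ + 1)

Explanation: The exponent -1 on θ + 1 was incorrectly written as -2: the term ((θ + 1)*log(θ + 1) + 1)*exp(θ)/(θ + 1) was incorrectly written as ((θ + 1)*log(θ + 1) + 1)*exp(θ)/(θ + 1)**2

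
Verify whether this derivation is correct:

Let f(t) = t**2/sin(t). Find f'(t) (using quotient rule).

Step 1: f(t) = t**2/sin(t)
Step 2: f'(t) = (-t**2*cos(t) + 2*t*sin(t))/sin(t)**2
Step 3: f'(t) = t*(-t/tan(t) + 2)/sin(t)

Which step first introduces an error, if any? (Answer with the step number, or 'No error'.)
No error

All steps in this derivation are correct.
The final answer f'(t) = t*(-t/tan(t) + 2)/sin(t) is valid.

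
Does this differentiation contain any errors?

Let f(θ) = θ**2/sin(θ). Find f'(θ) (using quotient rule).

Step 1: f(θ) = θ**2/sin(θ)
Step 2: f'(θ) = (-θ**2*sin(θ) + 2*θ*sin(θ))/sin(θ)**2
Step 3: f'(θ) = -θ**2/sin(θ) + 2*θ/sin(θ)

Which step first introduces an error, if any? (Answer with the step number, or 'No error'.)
Step 2

Step 2 is incorrect due to a wrong trig function.
The step shows: (-θ**2*sin(θ) + 2*θ*sin(θ))/sin(θ)**2
The correct value should be: (-θ**2*cos(θ) + 2*θ*sin(θ))/sin(θ)**2

Explanation: cos(θ) was incorrectly written as sin(θ): the term (-θ**2*cos(θ) + 2*θ*sin(θ))/sin(θ)**2 was incorrectly written as (-θ**2*sin(θ) + 2*θ*sin(θ))/sin(θ)**2
The later steps are derived from this incorrect expression, so the error originates in Step 2.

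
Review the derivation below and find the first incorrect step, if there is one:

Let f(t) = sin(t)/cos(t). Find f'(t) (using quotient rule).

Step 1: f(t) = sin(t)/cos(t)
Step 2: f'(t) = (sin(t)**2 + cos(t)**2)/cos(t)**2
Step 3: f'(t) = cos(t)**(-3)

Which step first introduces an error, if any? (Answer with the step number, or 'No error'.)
Step 3

Step 3 is incorrect due to a wrong exponent.
The step shows: cos(t)**(-3)
The correct value should be: cos(t)**(-2)

Explanation: The exponent -2 on cos(t) was incorrectly written as -3: the term cos(t)**(-2) was incorrectly written as cos(t)**(-3)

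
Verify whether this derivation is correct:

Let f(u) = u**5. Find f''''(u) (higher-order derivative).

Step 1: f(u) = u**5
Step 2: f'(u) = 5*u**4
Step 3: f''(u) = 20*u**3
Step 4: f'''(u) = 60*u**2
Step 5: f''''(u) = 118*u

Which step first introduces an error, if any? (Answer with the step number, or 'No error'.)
Step 5

Step 5 is incorrect due to a wrong coefficient.
The step shows: 118*u
The correct value should be: 120*u

Explanation: The coefficient 120 was incorrectly written as 118: the term 120*u was incorrectly written as 118*u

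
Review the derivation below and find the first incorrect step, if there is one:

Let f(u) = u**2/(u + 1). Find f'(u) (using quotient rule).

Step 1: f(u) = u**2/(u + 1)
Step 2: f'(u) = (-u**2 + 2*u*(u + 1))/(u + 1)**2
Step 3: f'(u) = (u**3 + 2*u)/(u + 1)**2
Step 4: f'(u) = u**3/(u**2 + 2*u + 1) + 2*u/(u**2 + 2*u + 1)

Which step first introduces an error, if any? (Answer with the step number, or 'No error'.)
Step 3

Step 3 is incorrect due to a wrong exponent.
The step shows: (u**3 + 2*u)/(u + 1)**2
The correct value should be: (u**2 + 2*u)/(u + 1)**2

Explanation: The exponent 2 on u was incorrectly written as 3: the term (u**2 + 2*u)/(u + 1)**2 was incorrectly written as (u**3 + 2*u)/(u + 1)**2
The later steps are derived from this incorrect expression, so the error originates in Step 3.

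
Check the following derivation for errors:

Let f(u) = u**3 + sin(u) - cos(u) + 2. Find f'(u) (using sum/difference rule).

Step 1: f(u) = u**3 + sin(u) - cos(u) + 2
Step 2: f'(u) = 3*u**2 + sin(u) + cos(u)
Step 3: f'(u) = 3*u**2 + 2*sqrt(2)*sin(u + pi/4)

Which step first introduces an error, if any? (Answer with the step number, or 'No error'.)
Step 3

Step 3 is incorrect due to a wrong exponent.
The step shows: 3*u**2 + 2*sqrt(2)*sin(u + pi/4)
The correct value should be: 3*u**2 + sqrt(2)*sin(u + pi/4)

Explanation: The exponent 1/2 on 2 was incorrectly written as 3/2: the term sqrt(2)*sin(u + pi/4) was incorrectly written as 2*sqrt(2)*sin(u + pi/4)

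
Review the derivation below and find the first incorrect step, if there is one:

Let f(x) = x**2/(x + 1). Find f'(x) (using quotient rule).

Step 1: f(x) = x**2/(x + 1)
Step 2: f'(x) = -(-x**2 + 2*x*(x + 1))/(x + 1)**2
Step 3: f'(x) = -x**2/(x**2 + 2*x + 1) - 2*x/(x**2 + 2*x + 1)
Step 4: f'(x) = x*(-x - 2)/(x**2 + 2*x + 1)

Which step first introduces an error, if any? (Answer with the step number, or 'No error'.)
Step 2

Step 2 is incorrect due to a sign flip.
The step shows: -(-x**2 + 2*x*(x + 1))/(x + 1)**2
The correct value should be: (-x**2 + 2*x*(x + 1))/(x + 1)**2

Explanation: The sign of the whole expression was flipped: the term (-x**2 + 2*x*(x + 1))/(x + 1)**2 was incorrectly written as -(-x**2 + 2*x*(x + 1))/(x + 1)**2
The later steps are derived from this incorrect expression, so the error originates in Step 2.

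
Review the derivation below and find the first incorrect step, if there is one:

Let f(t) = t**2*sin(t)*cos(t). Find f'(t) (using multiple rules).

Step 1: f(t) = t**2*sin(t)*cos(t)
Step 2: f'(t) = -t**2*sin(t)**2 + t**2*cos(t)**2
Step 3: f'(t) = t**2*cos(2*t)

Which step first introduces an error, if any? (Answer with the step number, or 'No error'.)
Step 2

Step 2 is incorrect due to a dropped term.
The step shows: -t**2*sin(t)**2 + t**2*cos(t)**2
The correct value should be: -t**2*sin(t)**2 + t**2*cos(t)**2 + 2*t*sin(t)*cos(t)

Explanation: A term was dropped: the term 2*t*sin(t)*cos(t) was incorrectly omitted
The later steps are derived from this incorrect expression, so the error originates in Step 2.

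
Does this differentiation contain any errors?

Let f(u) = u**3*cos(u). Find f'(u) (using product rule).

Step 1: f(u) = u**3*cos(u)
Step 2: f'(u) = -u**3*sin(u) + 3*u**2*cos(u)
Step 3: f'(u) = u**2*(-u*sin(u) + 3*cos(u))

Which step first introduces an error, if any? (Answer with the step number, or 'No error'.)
No error

All steps in this derivation are correct.
The final answer f'(u) = u**2*(-u*sin(u) + 3*cos(u)) is valid.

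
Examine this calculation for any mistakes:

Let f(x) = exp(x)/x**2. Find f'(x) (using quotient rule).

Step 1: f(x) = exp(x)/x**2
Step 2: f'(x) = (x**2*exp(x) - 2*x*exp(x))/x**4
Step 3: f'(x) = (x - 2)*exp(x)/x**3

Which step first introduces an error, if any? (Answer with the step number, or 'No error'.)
No error

All steps in this derivation are correct.
The final answer f'(x) = (x - 2)*exp(x)/x**3 is valid.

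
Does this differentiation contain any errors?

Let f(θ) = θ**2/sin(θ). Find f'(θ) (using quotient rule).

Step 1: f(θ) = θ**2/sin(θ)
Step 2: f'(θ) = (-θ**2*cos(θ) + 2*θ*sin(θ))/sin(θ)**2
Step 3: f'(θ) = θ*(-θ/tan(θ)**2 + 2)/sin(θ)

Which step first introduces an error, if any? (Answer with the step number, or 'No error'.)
Step 3

Step 3 is incorrect due to a wrong exponent.
The step shows: θ*(-θ/tan(θ)**2 + 2)/sin(θ)
The correct value should be: θ*(-θ/tan(θ) + 2)/sin(θ)

Explanation: The exponent -1 on tan(θ) was incorrectly written as -2: the term θ*(-θ/tan(θ) + 2)/sin(θ) was incorrectly written as θ*(-θ/tan(θ)**2 + 2)/sin(θ)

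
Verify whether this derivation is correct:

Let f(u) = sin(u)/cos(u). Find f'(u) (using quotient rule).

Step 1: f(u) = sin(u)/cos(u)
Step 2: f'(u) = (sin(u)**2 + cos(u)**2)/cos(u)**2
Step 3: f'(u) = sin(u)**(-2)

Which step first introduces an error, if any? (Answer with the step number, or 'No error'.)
Step 3

Step 3 is incorrect due to a wrong trig function.
The step shows: sin(u)**(-2)
The correct value should be: cos(u)**(-2)

Explanation: cos(u) was incorrectly written as sin(u): the term cos(u)**(-2) was incorrectly written as sin(u)**(-2)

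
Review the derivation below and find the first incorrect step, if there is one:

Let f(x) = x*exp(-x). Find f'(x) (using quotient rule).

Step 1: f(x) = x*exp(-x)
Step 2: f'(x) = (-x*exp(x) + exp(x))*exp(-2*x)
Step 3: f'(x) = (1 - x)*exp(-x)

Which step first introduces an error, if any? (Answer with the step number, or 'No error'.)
No error

All steps in this derivation are correct.
The final answer f'(x) = (1 - x)*exp(-x) is valid.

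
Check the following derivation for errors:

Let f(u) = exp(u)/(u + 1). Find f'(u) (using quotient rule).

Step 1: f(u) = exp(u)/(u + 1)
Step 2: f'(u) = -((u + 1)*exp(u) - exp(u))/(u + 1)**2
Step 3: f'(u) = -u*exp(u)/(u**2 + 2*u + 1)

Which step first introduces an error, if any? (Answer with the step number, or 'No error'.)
Step 2

Step 2 is incorrect due to a sign flip.
The step shows: -((u + 1)*exp(u) - exp(u))/(u + 1)**2
The correct value should be: ((u + 1)*exp(u) - exp(u))/(u + 1)**2

Explanation: The sign of the whole expression was flipped: the term ((u + 1)*exp(u) - exp(u))/(u + 1)**2 was incorrectly written as -((u + 1)*exp(u) - exp(u))/(u + 1)**2
The later steps are derived from this incorrect expression, so the error originates in Step 2.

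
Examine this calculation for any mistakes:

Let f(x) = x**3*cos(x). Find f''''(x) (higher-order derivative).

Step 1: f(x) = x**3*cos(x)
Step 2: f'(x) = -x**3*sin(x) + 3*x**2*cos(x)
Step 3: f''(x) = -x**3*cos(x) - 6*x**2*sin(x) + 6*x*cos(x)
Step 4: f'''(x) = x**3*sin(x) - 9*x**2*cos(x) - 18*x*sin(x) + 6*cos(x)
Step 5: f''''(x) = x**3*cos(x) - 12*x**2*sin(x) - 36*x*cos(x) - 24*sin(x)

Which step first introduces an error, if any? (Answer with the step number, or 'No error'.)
Step 5

Step 5 is incorrect due to a sign flip.
The step shows: x**3*cos(x) - 12*x**2*sin(x) - 36*x*cos(x) - 24*sin(x)
The correct value should be: x**3*cos(x) + 12*x**2*sin(x) - 36*x*cos(x) - 24*sin(x)

Explanation: The sign of one term was flipped: the term 12*x**2*sin(x) was incorrectly written as -12*x**2*sin(x)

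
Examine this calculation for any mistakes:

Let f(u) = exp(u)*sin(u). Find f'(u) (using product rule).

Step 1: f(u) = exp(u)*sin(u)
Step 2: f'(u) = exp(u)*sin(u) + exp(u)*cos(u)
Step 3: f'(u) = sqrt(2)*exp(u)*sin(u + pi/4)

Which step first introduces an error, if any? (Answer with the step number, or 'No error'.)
No error

All steps in this derivation are correct.
The final answer f'(u) = sqrt(2)*exp(u)*sin(u + pi/4) is valid.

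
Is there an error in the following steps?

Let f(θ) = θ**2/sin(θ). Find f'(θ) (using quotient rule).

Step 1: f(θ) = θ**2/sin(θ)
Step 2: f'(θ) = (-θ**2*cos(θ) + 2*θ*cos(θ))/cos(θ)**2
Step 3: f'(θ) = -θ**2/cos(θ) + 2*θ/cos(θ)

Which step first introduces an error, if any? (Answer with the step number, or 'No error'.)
Step 2

Step 2 is incorrect due to a wrong trig function.
The step shows: (-θ**2*cos(θ) + 2*θ*cos(θ))/cos(θ)**2
The correct value should be: (-θ**2*cos(θ) + 2*θ*sin(θ))/sin(θ)**2

Explanation: sin(θ) was incorrectly written as cos(θ): the term (-θ**2*cos(θ) + 2*θ*sin(θ))/sin(θ)**2 was incorrectly written as (-θ**2*cos(θ) + 2*θ*cos(θ))/cos(θ)**2
The later steps are derived from this incorrect expression, so the error originates in Step 2.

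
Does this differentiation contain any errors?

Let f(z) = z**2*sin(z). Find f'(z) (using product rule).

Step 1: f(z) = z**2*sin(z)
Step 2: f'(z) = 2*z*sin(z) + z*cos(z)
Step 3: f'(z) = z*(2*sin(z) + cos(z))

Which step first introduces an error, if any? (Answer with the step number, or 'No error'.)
Step 2

Step 2 is incorrect due to a wrong exponent.
The step shows: 2*z*sin(z) + z*cos(z)
The correct value should be: z**2*cos(z) + 2*z*sin(z)

Explanation: The exponent 2 on z was incorrectly written as 1: the term z**2*cos(z) was incorrectly written as z*cos(z)
The later steps are derived from this incorrect expression, so the error originates in Step 2.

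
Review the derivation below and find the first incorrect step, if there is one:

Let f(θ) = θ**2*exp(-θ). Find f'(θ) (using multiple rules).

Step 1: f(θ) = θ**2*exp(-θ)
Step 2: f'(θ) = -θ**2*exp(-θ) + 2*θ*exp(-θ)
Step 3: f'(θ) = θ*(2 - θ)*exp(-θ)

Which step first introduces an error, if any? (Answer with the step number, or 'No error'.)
No error

All steps in this derivation are correct.
The final answer f'(θ) = θ*(2 - θ)*exp(-θ) is valid.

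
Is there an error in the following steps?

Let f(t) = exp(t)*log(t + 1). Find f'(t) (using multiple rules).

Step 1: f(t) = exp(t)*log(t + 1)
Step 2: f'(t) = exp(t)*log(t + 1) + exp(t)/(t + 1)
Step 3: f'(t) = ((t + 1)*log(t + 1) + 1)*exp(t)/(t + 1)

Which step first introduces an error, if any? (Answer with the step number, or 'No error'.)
No error

All steps in this derivation are correct.
The final answer f'(t) = ((t + 1)*log(t + 1) + 1)*exp(t)/(t + 1) is valid.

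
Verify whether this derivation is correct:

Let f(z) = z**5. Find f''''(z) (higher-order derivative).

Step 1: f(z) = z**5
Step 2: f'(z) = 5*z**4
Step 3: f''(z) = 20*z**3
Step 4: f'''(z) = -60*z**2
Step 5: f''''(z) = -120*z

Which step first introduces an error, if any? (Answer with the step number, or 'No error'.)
Step 4

Step 4 is incorrect due to a sign flip.
The step shows: -60*z**2
The correct value should be: 60*z**2

Explanation: The sign of the whole expression was flipped: the term 60*z**2 was incorrectly written as -60*z**2
The later steps are derived from this incorrect expression, so the error originates in Step 4.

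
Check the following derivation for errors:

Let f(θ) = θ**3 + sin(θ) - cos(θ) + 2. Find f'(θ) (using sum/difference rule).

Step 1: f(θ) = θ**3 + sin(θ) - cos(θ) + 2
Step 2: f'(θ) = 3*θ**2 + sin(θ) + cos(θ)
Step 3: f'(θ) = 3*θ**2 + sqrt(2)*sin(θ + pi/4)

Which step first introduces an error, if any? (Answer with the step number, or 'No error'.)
No error

All steps in this derivation are correct.
The final answer f'(θ) = 3*θ**2 + sqrt(2)*sin(θ + pi/4) is valid.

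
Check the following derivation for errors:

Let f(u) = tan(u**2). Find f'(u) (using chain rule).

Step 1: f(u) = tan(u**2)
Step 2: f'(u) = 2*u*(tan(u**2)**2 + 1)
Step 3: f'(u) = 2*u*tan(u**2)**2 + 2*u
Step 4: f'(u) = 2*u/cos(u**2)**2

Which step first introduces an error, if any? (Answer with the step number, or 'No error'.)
No error

All steps in this derivation are correct.
The final answer f'(u) = 2*u/cos(u**2)**2 is valid.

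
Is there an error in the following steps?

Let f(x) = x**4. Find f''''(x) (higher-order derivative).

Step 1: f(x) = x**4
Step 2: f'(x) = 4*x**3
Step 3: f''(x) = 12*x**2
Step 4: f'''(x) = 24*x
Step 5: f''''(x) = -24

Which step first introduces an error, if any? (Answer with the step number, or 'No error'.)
Step 5

Step 5 is incorrect due to a sign flip.
The step shows: -24
The correct value should be: 24

Explanation: The sign of the whole expression was flipped: the term 24 was incorrectly written as -24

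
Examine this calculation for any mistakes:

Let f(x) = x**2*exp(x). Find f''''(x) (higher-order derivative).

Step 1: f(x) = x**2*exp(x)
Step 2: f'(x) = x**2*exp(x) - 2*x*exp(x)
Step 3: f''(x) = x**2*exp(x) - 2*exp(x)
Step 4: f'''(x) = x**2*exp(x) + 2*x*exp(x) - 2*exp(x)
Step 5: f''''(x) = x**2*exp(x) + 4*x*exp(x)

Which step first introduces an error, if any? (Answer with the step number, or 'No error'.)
Step 2

Step 2 is incorrect due to a sign flip.
The step shows: x**2*exp(x) - 2*x*exp(x)
The correct value should be: x**2*exp(x) + 2*x*exp(x)

Explanation: The sign of one term was flipped: the term 2*x*exp(x) was incorrectly written as -2*x*exp(x)
The later steps are derived from this incorrect expression, so the error originates in Step 2.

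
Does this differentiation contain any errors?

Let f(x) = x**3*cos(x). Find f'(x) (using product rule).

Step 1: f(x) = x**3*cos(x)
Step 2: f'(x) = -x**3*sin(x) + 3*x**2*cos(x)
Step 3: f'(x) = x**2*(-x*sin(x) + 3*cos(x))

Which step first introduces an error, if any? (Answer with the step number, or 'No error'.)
No error

All steps in this derivation are correct.
The final answer f'(x) = x**2*(-x*sin(x) + 3*cos(x)) is valid.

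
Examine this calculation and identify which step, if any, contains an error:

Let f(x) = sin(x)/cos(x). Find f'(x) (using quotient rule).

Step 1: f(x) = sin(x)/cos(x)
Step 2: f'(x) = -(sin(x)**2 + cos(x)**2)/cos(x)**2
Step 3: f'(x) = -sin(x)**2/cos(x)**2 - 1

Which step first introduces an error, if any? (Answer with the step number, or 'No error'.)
Step 2

Step 2 is incorrect due to a sign flip.
The step shows: -(sin(x)**2 + cos(x)**2)/cos(x)**2
The correct value should be: (sin(x)**2 + cos(x)**2)/cos(x)**2

Explanation: The sign of the whole expression was flipped: the term (sin(x)**2 + cos(x)**2)/cos(x)**2 was incorrectly written as -(sin(x)**2 + cos(x)**2)/cos(x)**2
The later steps are derived from this incorrect expression, so the error originates in Step 2.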